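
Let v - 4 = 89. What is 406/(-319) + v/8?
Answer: 911/88 ≈ 10.352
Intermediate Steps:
v = 93 (v = 4 + 89 = 93)
406/(-319) + v/8 = 406/(-319) + 93/8 = 406*(-1/319) + 93*(1/8) = -14/11 + 93/8 = 911/88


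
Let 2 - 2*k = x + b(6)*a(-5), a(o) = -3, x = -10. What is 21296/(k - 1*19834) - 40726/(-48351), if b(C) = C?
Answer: -222534302/958268469 ≈ -0.23223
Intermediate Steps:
k = 15 (k = 1 - (-10 + 6*(-3))/2 = 1 - (-10 - 18)/2 = 1 - ½*(-28) = 1 + 14 = 15)
21296/(k - 1*19834) - 40726/(-48351) = 21296/(15 - 1*19834) - 40726/(-48351) = 21296/(15 - 19834) - 40726*(-1/48351) = 21296/(-19819) + 40726/48351 = 21296*(-1/19819) + 40726/48351 = -21296/19819 + 40726/48351 = -222534302/958268469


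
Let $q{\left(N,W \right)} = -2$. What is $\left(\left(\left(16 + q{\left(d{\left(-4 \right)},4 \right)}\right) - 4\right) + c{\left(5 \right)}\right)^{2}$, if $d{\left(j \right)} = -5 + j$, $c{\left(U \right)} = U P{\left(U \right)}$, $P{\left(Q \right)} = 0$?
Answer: $100$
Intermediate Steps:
$c{\left(U \right)} = 0$ ($c{\left(U \right)} = U 0 = 0$)
$\left(\left(\left(16 + q{\left(d{\left(-4 \right)},4 \right)}\right) - 4\right) + c{\left(5 \right)}\right)^{2} = \left(\left(\left(16 - 2\right) - 4\right) + 0\right)^{2} = \left(\left(14 - 4\right) + 0\right)^{2} = \left(10 + 0\right)^{2} = 10^{2} = 100$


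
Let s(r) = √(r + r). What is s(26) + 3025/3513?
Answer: 3025/3513 + 2*√13 ≈ 8.0722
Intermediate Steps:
s(r) = √2*√r (s(r) = √(2*r) = √2*√r)
s(26) + 3025/3513 = √2*√26 + 3025/3513 = 2*√13 + 3025*(1/3513) = 2*√13 + 3025/3513 = 3025/3513 + 2*√13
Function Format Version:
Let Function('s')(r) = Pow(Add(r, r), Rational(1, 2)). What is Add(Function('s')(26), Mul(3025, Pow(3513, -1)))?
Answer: Add(Rational(3025, 3513), Mul(2, Pow(13, Rational(1, 2)))) ≈ 8.0722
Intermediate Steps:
Function('s')(r) = Mul(Pow(2, Rational(1, 2)), Pow(r, Rational(1, 2))) (Function('s')(r) = Pow(Mul(2, r), Rational(1, 2)) = Mul(Pow(2, Rational(1, 2)), Pow(r, Rational(1, 2))))
Add(Function('s')(26), Mul(3025, Pow(3513, -1))) = Add(Mul(Pow(2, Rational(1, 2)), Pow(26, Rational(1, 2))), Mul(3025, Pow(3513, -1))) = Add(Mul(2, Pow(13, Rational(1, 2))), Mul(3025, Rational(1, 3513))) = Add(Mul(2, Pow(13, Rational(1, 2))), Rational(3025, 3513)) = Add(Rational(3025, 3513), Mul(2, Pow(13, Rational(1, 2))))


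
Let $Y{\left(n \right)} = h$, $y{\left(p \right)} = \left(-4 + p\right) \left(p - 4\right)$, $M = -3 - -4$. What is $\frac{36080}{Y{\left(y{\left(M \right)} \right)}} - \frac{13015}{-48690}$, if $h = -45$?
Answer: $- \frac{2601703}{3246} \approx -801.51$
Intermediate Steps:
$M = 1$ ($M = -3 + 4 = 1$)
$y{\left(p \right)} = \left(-4 + p\right)^{2}$ ($y{\left(p \right)} = \left(-4 + p\right) \left(-4 + p\right) = \left(-4 + p\right)^{2}$)
$Y{\left(n \right)} = -45$
$\frac{36080}{Y{\left(y{\left(M \right)} \right)}} - \frac{13015}{-48690} = \frac{36080}{-45} - \frac{13015}{-48690} = 36080 \left(- \frac{1}{45}\right) - - \frac{2603}{9738} = - \frac{7216}{9} + \frac{2603}{9738} = - \frac{2601703}{3246}$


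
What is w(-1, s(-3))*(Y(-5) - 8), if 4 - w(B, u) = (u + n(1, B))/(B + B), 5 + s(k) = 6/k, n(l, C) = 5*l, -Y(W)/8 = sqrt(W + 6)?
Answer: -48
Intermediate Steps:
Y(W) = -8*sqrt(6 + W) (Y(W) = -8*sqrt(W + 6) = -8*sqrt(6 + W))
s(k) = -5 + 6/k
w(B, u) = 4 - (5 + u)/(2*B) (w(B, u) = 4 - (u + 5*1)/(B + B) = 4 - (u + 5)/(2*B) = 4 - (5 + u)*1/(2*B) = 4 - (5 + u)/(2*B))
w(-1, s(-3))*(Y(-5) - 8) = ((1/2)*(-5 - (-5 + 6/(-3)) + 8*(-1))/(-1))*(-8*sqrt(6 - 5) - 8) = ((1/2)*(-1)*(-5 - (-5 + 6*(-1/3)) - 8))*(-8*sqrt(1) - 8) = ((1/2)*(-1)*(-5 - (-5 - 2) - 8))*(-8*1 - 8) = ((1/2)*(-1)*(-5 - 1*(-7) - 8))*(-8 - 8) = ((1/2)*(-1)*(-5 + 7 - 8))*(-16) = ((1/2)*(-1)*(-6))*(-16) = 3*(-16) = -48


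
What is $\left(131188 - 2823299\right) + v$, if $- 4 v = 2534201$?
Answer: $- \frac{13302645}{4} \approx -3.3257 \cdot 10^{6}$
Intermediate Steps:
$v = - \frac{2534201}{4}$ ($v = \left(- \frac{1}{4}\right) 2534201 = - \frac{2534201}{4} \approx -6.3355 \cdot 10^{5}$)
$\left(131188 - 2823299\right) + v = \left(131188 - 2823299\right) - \frac{2534201}{4} = -2692111 - \frac{2534201}{4} = - \frac{13302645}{4}$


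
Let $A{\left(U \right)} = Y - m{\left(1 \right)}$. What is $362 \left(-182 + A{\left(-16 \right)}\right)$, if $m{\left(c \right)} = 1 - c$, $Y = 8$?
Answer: $-62988$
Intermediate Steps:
$A{\left(U \right)} = 8$ ($A{\left(U \right)} = 8 - \left(1 - 1\right) = 8 - 0 = 8 + 0 = 8$)
$362 \left(-182 + A{\left(-16 \right)}\right) = 362 \left(-182 + 8\right) = 362 \left(-174\right) = -62988$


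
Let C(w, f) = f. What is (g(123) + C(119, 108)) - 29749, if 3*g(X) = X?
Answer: -29600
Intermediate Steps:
g(X) = X/3
(g(123) + C(119, 108)) - 29749 = ((⅓)*123 + 108) - 29749 = (41 + 108) - 29749 = 149 - 29749 = -29600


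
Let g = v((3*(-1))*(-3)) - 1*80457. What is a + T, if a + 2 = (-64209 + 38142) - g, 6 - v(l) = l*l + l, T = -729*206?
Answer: -95702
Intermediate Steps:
T = -150174
v(l) = 6 - l - l² (v(l) = 6 - (l*l + l) = 6 - (l² + l) = 6 - (l + l²) = 6 + (-l - l²) = 6 - l - l²)
g = -80541 (g = (6 - 3*(-1)*(-3) - ((3*(-1))*(-3))²) - 1*80457 = (6 - (-3)*(-3) - (-3*(-3))²) - 80457 = (6 - 1*9 - 1*9²) - 80457 = (6 - 9 - 1*81) - 80457 = (6 - 9 - 81) - 80457 = -84 - 80457 = -80541)
a = 54472 (a = -2 + ((-64209 + 38142) - 1*(-80541)) = -2 + (-26067 + 80541) = -2 + 54474 = 54472)
a + T = 54472 - 150174 = -95702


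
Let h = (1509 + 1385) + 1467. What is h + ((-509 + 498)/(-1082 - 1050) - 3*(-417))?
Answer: 11964795/2132 ≈ 5612.0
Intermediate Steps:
h = 4361 (h = 2894 + 1467 = 4361)
h + ((-509 + 498)/(-1082 - 1050) - 3*(-417)) = 4361 + ((-509 + 498)/(-1082 - 1050) - 3*(-417)) = 4361 + (-11/(-2132) - 1*(-1251)) = 4361 + (-11*(-1/2132) + 1251) = 4361 + (11/2132 + 1251) = 4361 + 2667143/2132 = 11964795/2132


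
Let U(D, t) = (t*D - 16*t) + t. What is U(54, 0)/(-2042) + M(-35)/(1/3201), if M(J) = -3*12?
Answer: -115236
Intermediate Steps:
U(D, t) = -15*t + D*t (U(D, t) = (D*t - 16*t) + t = (-16*t + D*t) + t = -15*t + D*t)
M(J) = -36
U(54, 0)/(-2042) + M(-35)/(1/3201) = (0*(-15 + 54))/(-2042) - 36/(1/3201) = (0*39)*(-1/2042) - 36/1/3201 = 0*(-1/2042) - 36*3201 = 0 - 115236 = -115236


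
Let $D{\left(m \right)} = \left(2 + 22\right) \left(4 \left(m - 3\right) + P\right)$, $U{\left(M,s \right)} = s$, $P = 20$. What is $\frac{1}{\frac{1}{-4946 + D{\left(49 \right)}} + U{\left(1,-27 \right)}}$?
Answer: $- \frac{50}{1351} \approx -0.03701$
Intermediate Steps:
$D{\left(m \right)} = 192 + 96 m$ ($D{\left(m \right)} = \left(2 + 22\right) \left(4 \left(m - 3\right) + 20\right) = 24 \left(4 \left(-3 + m\right) + 20\right) = 24 \left(\left(-12 + 4 m\right) + 20\right) = 24 \left(8 + 4 m\right) = 192 + 96 m$)
$\frac{1}{\frac{1}{-4946 + D{\left(49 \right)}} + U{\left(1,-27 \right)}} = \frac{1}{\frac{1}{-4946 + \left(192 + 96 \cdot 49\right)} - 27} = \frac{1}{\frac{1}{-4946 + \left(192 + 4704\right)} - 27} = \frac{1}{\frac{1}{-4946 + 4896} - 27} = \frac{1}{\frac{1}{-50} - 27} = \frac{1}{- \frac{1}{50} - 27} = \frac{1}{- \frac{1351}{50}} = - \frac{50}{1351}$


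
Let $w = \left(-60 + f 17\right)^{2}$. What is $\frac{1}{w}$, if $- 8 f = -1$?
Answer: $\frac{64}{214369} \approx 0.00029855$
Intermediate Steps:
$f = \frac{1}{8}$ ($f = \left(- \frac{1}{8}\right) \left(-1\right) = \frac{1}{8} \approx 0.125$)
$w = \frac{214369}{64}$ ($w = \left(-60 + \frac{1}{8} \cdot 17\right)^{2} = \left(-60 + \frac{17}{8}\right)^{2} = \left(- \frac{463}{8}\right)^{2} = \frac{214369}{64} \approx 3349.5$)
$\frac{1}{w} = \frac{1}{\frac{214369}{64}} = \frac{64}{214369}$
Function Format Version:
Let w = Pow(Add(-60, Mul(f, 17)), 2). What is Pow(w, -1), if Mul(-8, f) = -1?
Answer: Rational(64, 214369) ≈ 0.00029855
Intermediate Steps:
f = Rational(1, 8) (f = Mul(Rational(-1, 8), -1) = Rational(1, 8) ≈ 0.12500)
w = Rational(214369, 64) (w = Pow(Add(-60, Mul(Rational(1, 8), 17)), 2) = Pow(Add(-60, Rational(17, 8)), 2) = Pow(Rational(-463, 8), 2) = Rational(214369, 64) ≈ 3349.5)
Pow(w, -1) = Pow(Rational(214369, 64), -1) = Rational(64, 214369)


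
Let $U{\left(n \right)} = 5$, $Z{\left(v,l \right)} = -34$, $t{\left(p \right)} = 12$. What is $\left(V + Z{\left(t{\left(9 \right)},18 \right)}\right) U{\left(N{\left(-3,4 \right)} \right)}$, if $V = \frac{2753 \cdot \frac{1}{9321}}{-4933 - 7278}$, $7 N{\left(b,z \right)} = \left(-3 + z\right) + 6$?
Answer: $- \frac{19349198035}{113818731} \approx -170.0$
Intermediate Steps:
$N{\left(b,z \right)} = \frac{3}{7} + \frac{z}{7}$ ($N{\left(b,z \right)} = \frac{\left(-3 + z\right) + 6}{7} = \frac{3 + z}{7} = \frac{3}{7} + \frac{z}{7}$)
$V = - \frac{2753}{113818731}$ ($V = \frac{2753 \cdot \frac{1}{9321}}{-12211} = \frac{2753}{9321} \left(- \frac{1}{12211}\right) = - \frac{2753}{113818731} \approx -2.4188 \cdot 10^{-5}$)
$\left(V + Z{\left(t{\left(9 \right)},18 \right)}\right) U{\left(N{\left(-3,4 \right)} \right)} = \left(- \frac{2753}{113818731} - 34\right) 5 = \left(- \frac{3869839607}{113818731}\right) 5 = - \frac{19349198035}{113818731}$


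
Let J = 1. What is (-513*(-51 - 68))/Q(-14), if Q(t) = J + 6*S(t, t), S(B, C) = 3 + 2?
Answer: 61047/31 ≈ 1969.3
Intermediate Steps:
S(B, C) = 5
Q(t) = 31 (Q(t) = 1 + 6*5 = 1 + 30 = 31)
(-513*(-51 - 68))/Q(-14) = -513*(-51 - 68)/31 = -513*(-119)*(1/31) = 61047*(1/31) = 61047/31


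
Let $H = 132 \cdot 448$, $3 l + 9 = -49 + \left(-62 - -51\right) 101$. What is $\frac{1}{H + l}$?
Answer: $\frac{3}{176239} \approx 1.7022 \cdot 10^{-5}$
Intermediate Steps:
$l = - \frac{1169}{3}$ ($l = -3 + \frac{-49 + \left(-62 - -51\right) 101}{3} = -3 + \frac{-49 + \left(-62 + 51\right) 101}{3} = -3 + \frac{-49 - 1111}{3} = -3 + \frac{1}{3} \left(-1160\right) = -3 - \frac{1160}{3} = - \frac{1169}{3} \approx -389.67$)
$H = 59136$
$\frac{1}{H + l} = \frac{1}{59136 - \frac{1169}{3}} = \frac{1}{\frac{176239}{3}} = \frac{3}{176239}$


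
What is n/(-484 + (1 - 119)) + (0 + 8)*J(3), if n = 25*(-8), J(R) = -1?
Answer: -2308/301 ≈ -7.6678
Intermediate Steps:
n = -200
n/(-484 + (1 - 119)) + (0 + 8)*J(3) = -200/(-484 + (1 - 119)) + (0 + 8)*(-1) = -200/(-484 - 118) + 8*(-1) = -200/(-602) - 8 = -1/602*(-200) - 8 = 100/301 - 8 = -2308/301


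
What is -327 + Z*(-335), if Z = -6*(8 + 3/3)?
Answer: 17763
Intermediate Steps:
Z = -54 (Z = -6*(8 + 3*(1/3)) = -6*(8 + 1) = -6*9 = -54)
-327 + Z*(-335) = -327 - 54*(-335) = -327 + 18090 = 17763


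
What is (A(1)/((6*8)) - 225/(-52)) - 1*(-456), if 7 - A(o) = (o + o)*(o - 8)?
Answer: 95839/208 ≈ 460.76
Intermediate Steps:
A(o) = 7 - 2*o*(-8 + o) (A(o) = 7 - (o + o)*(o - 8) = 7 - 2*o*(-8 + o))
(A(1)/((6*8)) - 225/(-52)) - 1*(-456) = ((7 - 2*1² + 16*1)/((6*8)) - 225/(-52)) - 1*(-456) = ((7 - 2*1 + 16)/48 - 225*(-1/52)) + 456 = ((7 - 2 + 16)*(1/48) + 225/52) + 456 = (21*(1/48) + 225/52) + 456 = (7/16 + 225/52) + 456 = 991/208 + 456 = 95839/208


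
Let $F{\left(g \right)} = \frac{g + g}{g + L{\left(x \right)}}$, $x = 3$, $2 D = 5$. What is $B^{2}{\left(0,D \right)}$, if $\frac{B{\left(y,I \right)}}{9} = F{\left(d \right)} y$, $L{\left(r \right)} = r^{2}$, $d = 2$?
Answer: $0$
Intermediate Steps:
$D = \frac{5}{2}$ ($D = \frac{1}{2} \cdot 5 = \frac{5}{2} \approx 2.5$)
$F{\left(g \right)} = \frac{2 g}{9 + g}$ ($F{\left(g \right)} = \frac{g + g}{g + 3^{2}} = \frac{2 g}{g + 9} = \frac{2 g}{9 + g}$)
$B{\left(y,I \right)} = \frac{36 y}{11}$ ($B{\left(y,I \right)} = 9 \cdot 2 \cdot 2 \frac{1}{9 + 2} y = 9 \cdot 2 \cdot 2 \cdot \frac{1}{11} y = 9 \frac{4 y}{11} = \frac{36 y}{11}$)
$B^{2}{\left(0,D \right)} = \left(\frac{36}{11} \cdot 0\right)^{2} = 0^{2} = 0$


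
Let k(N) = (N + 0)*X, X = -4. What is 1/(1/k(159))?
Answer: -636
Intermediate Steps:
k(N) = -4*N (k(N) = (N + 0)*(-4) = N*(-4) = -4*N)
1/(1/k(159)) = 1/(1/(-4*159)) = 1/(1/(-636)) = 1/(-1/636) = -636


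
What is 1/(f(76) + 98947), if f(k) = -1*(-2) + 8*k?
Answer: 1/99557 ≈ 1.0045e-5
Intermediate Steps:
f(k) = 2 + 8*k
1/(f(76) + 98947) = 1/((2 + 8*76) + 98947) = 1/((2 + 608) + 98947) = 1/(610 + 98947) = 1/99557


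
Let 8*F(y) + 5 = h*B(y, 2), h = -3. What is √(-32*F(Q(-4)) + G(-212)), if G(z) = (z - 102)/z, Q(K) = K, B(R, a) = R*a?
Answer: I*√837294/106 ≈ 8.6324*I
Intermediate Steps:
G(z) = (-102 + z)/z
F(y) = -5/8 - 3*y/4 (F(y) = -5/8 + (-3*y*2)/8 = -5/8 + (-6*y)/8 = -5/8 - 3*y/4)
√(-32*F(Q(-4)) + G(-212)) = √(-32*(-5/8 - ¾*(-4)) + (-102 - 212)/(-212)) = √(-32*(-5/8 + 3) - 1/212*(-314)) = √(-32*19/8 + 157/106) = √(-76 + 157/106) = √(-7899/106) = I*√837294/106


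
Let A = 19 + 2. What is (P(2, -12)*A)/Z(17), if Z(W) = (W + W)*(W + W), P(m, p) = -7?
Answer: -147/1156 ≈ -0.12716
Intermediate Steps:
A = 21
Z(W) = 4*W**2 (Z(W) = (2*W)*(2*W) = 4*W**2)
(P(2, -12)*A)/Z(17) = (-7*21)/((4*17**2)) = -147/(4*289) = -147/1156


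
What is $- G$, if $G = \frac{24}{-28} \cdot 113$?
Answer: $\frac{678}{7} \approx 96.857$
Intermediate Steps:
$G = - \frac{678}{7}$ ($G = 24 \left(- \frac{1}{28}\right) 113 = \left(- \frac{6}{7}\right) 113 = - \frac{678}{7} \approx -96.857$)
$- G = \left(-1\right) \left(- \frac{678}{7}\right) = \frac{678}{7}$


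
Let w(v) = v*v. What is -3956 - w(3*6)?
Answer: -4280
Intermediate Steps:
w(v) = v²
-3956 - w(3*6) = -3956 - (3*6)² = -3956 - 1*18² = -3956 - 1*324 = -3956 - 324 = -4280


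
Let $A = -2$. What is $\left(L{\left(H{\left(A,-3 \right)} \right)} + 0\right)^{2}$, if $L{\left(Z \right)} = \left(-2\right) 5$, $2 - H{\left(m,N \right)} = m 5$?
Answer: $100$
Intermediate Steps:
$H{\left(m,N \right)} = 2 - 5 m$ ($H{\left(m,N \right)} = 2 - m 5 = 2 - 5 m$)
$L{\left(Z \right)} = -10$
$\left(L{\left(H{\left(A,-3 \right)} \right)} + 0\right)^{2} = \left(-10 + 0\right)^{2} = \left(-10\right)^{2} = 100$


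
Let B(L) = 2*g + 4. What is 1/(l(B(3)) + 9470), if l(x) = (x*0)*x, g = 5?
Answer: 1/9470 ≈ 0.00010560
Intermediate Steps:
B(L) = 14 (B(L) = 2*5 + 4 = 10 + 4 = 14)
l(x) = 0 (l(x) = 0*x = 0)
1/(l(B(3)) + 9470) = 1/(0 + 9470) = 1/9470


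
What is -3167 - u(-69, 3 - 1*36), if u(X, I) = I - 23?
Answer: -3111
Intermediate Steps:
u(X, I) = -23 + I
-3167 - u(-69, 3 - 1*36) = -3167 - (-23 + (3 - 1*36)) = -3167 - (-23 + (3 - 36)) = -3167 - (-23 - 33) = -3167 - 1*(-56) = -3167 + 56 = -3111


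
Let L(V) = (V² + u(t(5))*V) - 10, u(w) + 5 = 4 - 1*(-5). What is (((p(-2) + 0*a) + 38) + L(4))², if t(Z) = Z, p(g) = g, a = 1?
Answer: 3364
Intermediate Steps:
u(w) = 4 (u(w) = -5 + (4 - 1*(-5)) = -5 + (4 + 5) = -5 + 9 = 4)
L(V) = -10 + V² + 4*V (L(V) = (V² + 4*V) - 10 = -10 + V² + 4*V)
(((p(-2) + 0*a) + 38) + L(4))² = (((-2 + 0*1) + 38) + (-10 + 4² + 4*4))² = (((-2 + 0) + 38) + (-10 + 16 + 16))² = ((-2 + 38) + 22)² = (36 + 22)² = 58² = 3364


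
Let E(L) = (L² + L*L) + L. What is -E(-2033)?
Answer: -8264145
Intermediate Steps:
E(L) = L + 2*L² (E(L) = (L² + L²) + L = 2*L² + L = L + 2*L²)
-E(-2033) = -(-2033)*(1 + 2*(-2033)) = -(-2033)*(1 - 4066) = -(-2033)*(-4065) = -1*8264145 = -8264145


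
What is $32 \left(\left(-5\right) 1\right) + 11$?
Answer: $-149$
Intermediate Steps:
$32 \left(\left(-5\right) 1\right) + 11 = 32 \left(-5\right) + 11 = -160 + 11 = -149$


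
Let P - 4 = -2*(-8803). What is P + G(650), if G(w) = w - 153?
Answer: 18107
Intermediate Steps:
G(w) = -153 + w
P = 17610 (P = 4 - 2*(-8803) = 4 + 17606 = 17610)
P + G(650) = 17610 + (-153 + 650) = 17610 + 497 = 18107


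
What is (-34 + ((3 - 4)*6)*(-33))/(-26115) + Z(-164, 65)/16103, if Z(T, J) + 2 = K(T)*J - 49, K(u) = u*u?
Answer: 45651314843/420529845 ≈ 108.56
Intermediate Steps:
K(u) = u²
Z(T, J) = -51 + J*T² (Z(T, J) = -2 + (T²*J - 49) = -2 + (J*T² - 49) = -2 + (-49 + J*T²) = -51 + J*T²)
(-34 + ((3 - 4)*6)*(-33))/(-26115) + Z(-164, 65)/16103 = (-34 + ((3 - 4)*6)*(-33))/(-26115) + (-51 + 65*(-164)²)/16103 = (-34 - 1*6*(-33))*(-1/26115) + (-51 + 65*26896)*(1/16103) = (-34 - 6*(-33))*(-1/26115) + (-51 + 1748240)*(1/16103) = (-34 + 198)*(-1/26115) + 1748189*(1/16103) = 164*(-1/26115) + 1748189/16103 = -164/26115 + 1748189/16103 = 45651314843/420529845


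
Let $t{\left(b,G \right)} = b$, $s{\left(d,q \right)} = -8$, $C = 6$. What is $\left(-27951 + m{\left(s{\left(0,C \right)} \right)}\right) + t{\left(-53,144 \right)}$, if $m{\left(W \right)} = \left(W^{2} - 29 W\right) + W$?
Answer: $-27716$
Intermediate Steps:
$m{\left(W \right)} = W^{2} - 28 W$
$\left(-27951 + m{\left(s{\left(0,C \right)} \right)}\right) + t{\left(-53,144 \right)} = \left(-27951 - 8 \left(-28 - 8\right)\right) - 53 = \left(-27951 - -288\right) - 53 = \left(-27951 + 288\right) - 53 = -27663 - 53 = -27716$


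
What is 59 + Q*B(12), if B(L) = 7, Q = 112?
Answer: 843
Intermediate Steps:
59 + Q*B(12) = 59 + 112*7 = 59 + 784 = 843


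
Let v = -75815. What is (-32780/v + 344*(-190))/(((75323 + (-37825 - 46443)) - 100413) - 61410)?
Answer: 247761781/647338796 ≈ 0.38274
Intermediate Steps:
(-32780/v + 344*(-190))/(((75323 + (-37825 - 46443)) - 100413) - 61410) = (-32780/(-75815) + 344*(-190))/(((75323 + (-37825 - 46443)) - 100413) - 61410) = (-32780*(-1/75815) - 65360)/(((75323 - 84268) - 100413) - 61410) = (6556/15163 - 65360)/((-8945 - 100413) - 61410) = -991047124/(15163*(-109358 - 61410)) = -991047124/15163/(-170768) = -991047124/15163*(-1/170768) = 247761781/647338796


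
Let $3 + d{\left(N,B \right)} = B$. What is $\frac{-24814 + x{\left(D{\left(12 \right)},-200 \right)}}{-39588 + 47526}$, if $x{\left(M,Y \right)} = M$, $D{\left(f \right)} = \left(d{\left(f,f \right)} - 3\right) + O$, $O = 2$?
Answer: $- \frac{12403}{3969} \approx -3.125$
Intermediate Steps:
$d{\left(N,B \right)} = -3 + B$
$D{\left(f \right)} = -4 + f$ ($D{\left(f \right)} = \left(\left(-3 + f\right) - 3\right) + 2 = \left(-6 + f\right) + 2 = -4 + f$)
$\frac{-24814 + x{\left(D{\left(12 \right)},-200 \right)}}{-39588 + 47526} = \frac{-24814 + \left(-4 + 12\right)}{-39588 + 47526} = \frac{-24814 + 8}{7938} = \left(-24806\right) \frac{1}{7938} = - \frac{12403}{3969}$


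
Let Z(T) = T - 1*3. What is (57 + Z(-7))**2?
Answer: 2209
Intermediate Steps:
Z(T) = -3 + T (Z(T) = T - 3 = -3 + T)
(57 + Z(-7))**2 = (57 + (-3 - 7))**2 = (57 - 10)**2 = 47**2 = 2209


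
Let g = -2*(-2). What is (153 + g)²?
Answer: 24649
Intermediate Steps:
g = 4
(153 + g)² = (153 + 4)² = 157² = 24649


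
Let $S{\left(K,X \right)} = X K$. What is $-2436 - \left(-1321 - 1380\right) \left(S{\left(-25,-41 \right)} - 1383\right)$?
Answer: $-969394$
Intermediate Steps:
$S{\left(K,X \right)} = K X$
$-2436 - \left(-1321 - 1380\right) \left(S{\left(-25,-41 \right)} - 1383\right) = -2436 - \left(-1321 - 1380\right) \left(\left(-25\right) \left(-41\right) - 1383\right) = -2436 - - 2701 \left(1025 - 1383\right) = -2436 - \left(-2701\right) \left(-358\right) = -2436 - 966958 = -969394$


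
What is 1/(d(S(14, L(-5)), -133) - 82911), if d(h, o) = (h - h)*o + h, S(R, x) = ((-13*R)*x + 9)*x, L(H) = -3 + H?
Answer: -1/94631 ≈ -1.0567e-5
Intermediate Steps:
S(R, x) = x*(9 - 13*R*x) (S(R, x) = (-13*R*x + 9)*x = (9 - 13*R*x)*x = x*(9 - 13*R*x))
d(h, o) = h (d(h, o) = 0*o + h = 0 + h = h)
1/(d(S(14, L(-5)), -133) - 82911) = 1/((-3 - 5)*(9 - 13*14*(-3 - 5)) - 82911) = 1/(-8*(9 - 13*14*(-8)) - 82911) = 1/(-8*(9 + 1456) - 82911) = 1/(-8*1465 - 82911) = 1/(-11720 - 82911) = 1/(-94631) = -1/94631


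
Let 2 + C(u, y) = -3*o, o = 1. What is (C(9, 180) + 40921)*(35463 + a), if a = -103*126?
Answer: 919996260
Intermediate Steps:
C(u, y) = -5 (C(u, y) = -2 - 3*1 = -2 - 3 = -5)
a = -12978
(C(9, 180) + 40921)*(35463 + a) = (-5 + 40921)*(35463 - 12978) = 40916*22485 = 919996260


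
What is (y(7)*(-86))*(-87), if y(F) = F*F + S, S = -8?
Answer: 306762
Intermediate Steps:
y(F) = -8 + F² (y(F) = F*F - 8 = F² - 8 = -8 + F²)
(y(7)*(-86))*(-87) = ((-8 + 7²)*(-86))*(-87) = ((-8 + 49)*(-86))*(-87) = (41*(-86))*(-87) = -3526*(-87) = 306762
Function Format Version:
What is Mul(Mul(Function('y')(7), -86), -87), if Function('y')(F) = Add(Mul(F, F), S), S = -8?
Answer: 306762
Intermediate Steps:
Function('y')(F) = Add(-8, Pow(F, 2)) (Function('y')(F) = Add(Mul(F, F), -8) = Add(Pow(F, 2), -8) = Add(-8, Pow(F, 2)))
Mul(Mul(Function('y')(7), -86), -87) = Mul(Mul(Add(-8, Pow(7, 2)), -86), -87) = Mul(Mul(Add(-8, 49), -86), -87) = Mul(Mul(41, -86), -87) = Mul(-3526, -87) = 306762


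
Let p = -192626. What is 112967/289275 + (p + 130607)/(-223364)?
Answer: 2272279327/3400716900 ≈ 0.66818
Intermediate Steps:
112967/289275 + (p + 130607)/(-223364) = 112967/289275 + (-192626 + 130607)/(-223364) = 112967*(1/289275) - 62019*(-1/223364) = 112967/289275 + 62019/223364 = 2272279327/3400716900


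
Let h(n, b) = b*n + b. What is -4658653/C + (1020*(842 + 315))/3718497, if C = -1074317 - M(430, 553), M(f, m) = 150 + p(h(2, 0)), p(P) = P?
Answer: 6197069563307/1331800772033 ≈ 4.6532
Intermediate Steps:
h(n, b) = b + b*n
M(f, m) = 150 (M(f, m) = 150 + 0*(1 + 2) = 150 + 0*3 = 150 + 0 = 150)
C = -1074467 (C = -1074317 - 1*150 = -1074317 - 150 = -1074467)
-4658653/C + (1020*(842 + 315))/3718497 = -4658653/(-1074467) + (1020*(842 + 315))/3718497 = -4658653*(-1/1074467) + (1020*1157)*(1/3718497) = 4658653/1074467 + 1180140*(1/3718497) = 4658653/1074467 + 393380/1239499 = 6197069563307/1331800772033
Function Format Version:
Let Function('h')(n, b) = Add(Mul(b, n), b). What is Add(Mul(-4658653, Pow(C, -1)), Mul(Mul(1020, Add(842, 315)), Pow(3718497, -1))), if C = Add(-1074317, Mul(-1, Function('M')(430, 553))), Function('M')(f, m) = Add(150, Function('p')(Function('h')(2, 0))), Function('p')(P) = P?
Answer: Rational(6197069563307, 1331800772033) ≈ 4.6532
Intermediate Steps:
Function('h')(n, b) = Add(b, Mul(b, n))
Function('M')(f, m) = 150 (Function('M')(f, m) = Add(150, Mul(0, Add(1, 2))) = Add(150, Mul(0, 3)) = Add(150, 0) = 150)
C = -1074467 (C = Add(-1074317, Mul(-1, 150)) = Add(-1074317, -150) = -1074467)
Add(Mul(-4658653, Pow(C, -1)), Mul(Mul(1020, Add(842, 315)), Pow(3718497, -1))) = Add(Mul(-4658653, Pow(-1074467, -1)), Mul(Mul(1020, Add(842, 315)), Pow(3718497, -1))) = Add(Mul(-4658653, Rational(-1, 1074467)), Mul(Mul(1020, 1157), Rational(1, 3718497))) = Add(Rational(4658653, 1074467), Mul(1180140, Rational(1, 3718497))) = Add(Rational(4658653, 1074467), Rational(393380, 1239499)) = Rational(6197069563307, 1331800772033)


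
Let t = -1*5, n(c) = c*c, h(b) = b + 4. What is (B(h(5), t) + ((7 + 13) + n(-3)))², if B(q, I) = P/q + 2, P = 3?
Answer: 8836/9 ≈ 981.78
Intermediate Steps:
h(b) = 4 + b
n(c) = c²
t = -5
B(q, I) = 2 + 3/q (B(q, I) = 3/q + 2 = 2 + 3/q)
(B(h(5), t) + ((7 + 13) + n(-3)))² = ((2 + 3/(4 + 5)) + ((7 + 13) + (-3)²))² = ((2 + 3/9) + (20 + 9))² = ((2 + 3*(⅑)) + 29)² = ((2 + ⅓) + 29)² = (7/3 + 29)² = (94/3)² = 8836/9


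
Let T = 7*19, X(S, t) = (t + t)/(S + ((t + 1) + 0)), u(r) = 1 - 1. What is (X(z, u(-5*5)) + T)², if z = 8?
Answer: 17689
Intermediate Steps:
u(r) = 0
X(S, t) = 2*t/(1 + S + t) (X(S, t) = (2*t)/(S + ((1 + t) + 0)) = (2*t)/(S + (1 + t)) = (2*t)/(1 + S + t) = 2*t/(1 + S + t))
T = 133
(X(z, u(-5*5)) + T)² = (2*0/(1 + 8 + 0) + 133)² = (2*0/9 + 133)² = (2*0*(⅑) + 133)² = (0 + 133)² = 133² = 17689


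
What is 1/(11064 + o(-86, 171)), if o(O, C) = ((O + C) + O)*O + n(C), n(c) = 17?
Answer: 1/11167 ≈ 8.9550e-5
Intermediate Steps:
o(O, C) = 17 + O*(C + 2*O) (o(O, C) = ((O + C) + O)*O + 17 = ((C + O) + O)*O + 17 = (C + 2*O)*O + 17 = O*(C + 2*O) + 17 = 17 + O*(C + 2*O))
1/(11064 + o(-86, 171)) = 1/(11064 + (17 + 2*(-86)**2 + 171*(-86))) = 1/(11064 + (17 + 2*7396 - 14706)) = 1/(11064 + (17 + 14792 - 14706)) = 1/(11064 + 103) = 1/11167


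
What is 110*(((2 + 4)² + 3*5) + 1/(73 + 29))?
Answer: 286165/51 ≈ 5611.1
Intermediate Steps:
110*(((2 + 4)² + 3*5) + 1/(73 + 29)) = 110*((6² + 15) + 1/102) = 110*((36 + 15) + 1/102) = 110*(51 + 1/102) = 110*(5203/102) = 286165/51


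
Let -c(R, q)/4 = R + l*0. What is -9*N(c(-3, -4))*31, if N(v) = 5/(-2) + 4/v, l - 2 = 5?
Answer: 1209/2 ≈ 604.50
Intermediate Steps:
l = 7 (l = 2 + 5 = 7)
c(R, q) = -4*R (c(R, q) = -4*(R + 7*0) = -4*(R + 0) = -4*R)
N(v) = -5/2 + 4/v (N(v) = 5*(-½) + 4/v = -5/2 + 4/v)
-9*N(c(-3, -4))*31 = -9*(-5/2 + 4/((-4*(-3))))*31 = -9*(-5/2 + 4/12)*31 = -9*(-5/2 + 4*(1/12))*31 = -9*(-5/2 + ⅓)*31 = -9*(-13/6)*31 = (39/2)*31 = 1209/2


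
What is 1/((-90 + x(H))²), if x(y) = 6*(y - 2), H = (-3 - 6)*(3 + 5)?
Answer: 1/285156 ≈ 3.5069e-6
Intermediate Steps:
H = -72 (H = -9*8 = -72)
x(y) = -12 + 6*y (x(y) = 6*(-2 + y) = -12 + 6*y)
1/((-90 + x(H))²) = 1/((-90 + (-12 + 6*(-72)))²) = 1/((-90 + (-12 - 432))²) = 1/((-90 - 444)²) = 1/((-534)²) = 1/285156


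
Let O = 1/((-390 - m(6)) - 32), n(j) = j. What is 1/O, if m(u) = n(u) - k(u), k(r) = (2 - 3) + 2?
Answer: -427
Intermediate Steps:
k(r) = 1 (k(r) = -1 + 2 = 1)
m(u) = -1 + u (m(u) = u - 1*1 = u - 1 = -1 + u)
O = -1/427 (O = 1/((-390 - (-1 + 6)) - 32) = 1/((-390 - 1*5) - 32) = 1/((-390 - 5) - 32) = 1/(-395 - 32) = 1/(-427) = -1/427 ≈ -0.0023419)
1/O = 1/(-1/427) = -427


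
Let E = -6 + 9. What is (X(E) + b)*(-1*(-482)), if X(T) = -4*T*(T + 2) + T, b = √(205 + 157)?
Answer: -27474 + 482*√362 ≈ -18303.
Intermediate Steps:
E = 3
b = √362 ≈ 19.026
X(T) = T - 4*T*(2 + T) (X(T) = -4*T*(2 + T) + T = T - 4*T*(2 + T))
(X(E) + b)*(-1*(-482)) = (-1*3*(7 + 4*3) + √362)*(-1*(-482)) = (-1*3*(7 + 12) + √362)*482 = (-1*3*19 + √362)*482 = (-57 + √362)*482 = -27474 + 482*√362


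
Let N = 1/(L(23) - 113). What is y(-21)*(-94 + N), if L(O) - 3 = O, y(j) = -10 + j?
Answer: 253549/87 ≈ 2914.4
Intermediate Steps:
L(O) = 3 + O
N = -1/87 (N = 1/((3 + 23) - 113) = 1/(26 - 113) = 1/(-87) = -1/87 ≈ -0.011494)
y(-21)*(-94 + N) = (-10 - 21)*(-94 - 1/87) = -31*(-8179/87) = 253549/87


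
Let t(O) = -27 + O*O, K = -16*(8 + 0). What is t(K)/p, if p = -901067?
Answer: -16357/901067 ≈ -0.018153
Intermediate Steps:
K = -128 (K = -16*8 = -128)
t(O) = -27 + O²
t(K)/p = (-27 + (-128)²)/(-901067) = (-27 + 16384)*(-1/901067) = 16357*(-1/901067) = -16357/901067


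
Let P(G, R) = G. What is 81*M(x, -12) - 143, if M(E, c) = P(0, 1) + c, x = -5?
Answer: -1115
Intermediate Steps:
M(E, c) = c (M(E, c) = 0 + c = c)
81*M(x, -12) - 143 = 81*(-12) - 143 = -972 - 143 = -1115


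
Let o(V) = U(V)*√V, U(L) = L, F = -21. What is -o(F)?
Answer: 21*I*√21 ≈ 96.234*I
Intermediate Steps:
o(V) = V^(3/2) (o(V) = V*√V = V^(3/2))
-o(F) = -(-21)^(3/2) = -(-21)*I*√21 = 21*I*√21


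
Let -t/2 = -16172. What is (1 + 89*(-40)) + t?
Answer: 28785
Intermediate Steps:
t = 32344 (t = -2*(-16172) = 32344)
(1 + 89*(-40)) + t = (1 + 89*(-40)) + 32344 = (1 - 3560) + 32344 = -3559 + 32344 = 28785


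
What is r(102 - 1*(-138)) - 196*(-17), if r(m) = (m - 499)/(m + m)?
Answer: 1599101/480 ≈ 3331.5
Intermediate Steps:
r(m) = (-499 + m)/(2*m) (r(m) = (-499 + m)/((2*m)) = (-499 + m)*(1/(2*m)) = (-499 + m)/(2*m))
r(102 - 1*(-138)) - 196*(-17) = (-499 + (102 - 1*(-138)))/(2*(102 - 1*(-138))) - 196*(-17) = (-499 + (102 + 138))/(2*(102 + 138)) + 3332 = (½)*(-499 + 240)/240 + 3332 = (½)*(1/240)*(-259) + 3332 = -259/480 + 3332 = 1599101/480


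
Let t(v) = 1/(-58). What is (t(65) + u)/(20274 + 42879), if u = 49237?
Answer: 317305/406986 ≈ 0.77965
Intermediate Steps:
t(v) = -1/58
(t(65) + u)/(20274 + 42879) = (-1/58 + 49237)/(20274 + 42879) = (2855745/58)/63153 = (2855745/58)*(1/63153) = 317305/406986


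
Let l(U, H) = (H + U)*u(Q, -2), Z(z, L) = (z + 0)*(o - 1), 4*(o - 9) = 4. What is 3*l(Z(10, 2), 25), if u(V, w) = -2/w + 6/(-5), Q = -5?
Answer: -69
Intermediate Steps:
o = 10 (o = 9 + (¼)*4 = 9 + 1 = 10)
u(V, w) = -6/5 - 2/w (u(V, w) = -2/w + 6*(-⅕) = -2/w - 6/5 = -6/5 - 2/w)
Z(z, L) = 9*z (Z(z, L) = (z + 0)*(10 - 1) = z*9 = 9*z)
l(U, H) = -H/5 - U/5 (l(U, H) = (H + U)*(-6/5 - 2/(-2)) = (H + U)*(-6/5 - 2*(-½)) = (H + U)*(-6/5 + 1) = (H + U)*(-⅕) = -H/5 - U/5)
3*l(Z(10, 2), 25) = 3*(-⅕*25 - 9*10/5) = 3*(-5 - ⅕*90) = 3*(-5 - 18) = 3*(-23) = -69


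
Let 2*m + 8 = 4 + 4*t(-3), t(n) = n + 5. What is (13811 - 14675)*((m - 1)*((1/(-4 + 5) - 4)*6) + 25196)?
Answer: -21753792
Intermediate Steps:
t(n) = 5 + n
m = 2 (m = -4 + (4 + 4*(5 - 3))/2 = -4 + (4 + 4*2)/2 = -4 + (4 + 8)/2 = -4 + (½)*12 = -4 + 6 = 2)
(13811 - 14675)*((m - 1)*((1/(-4 + 5) - 4)*6) + 25196) = (13811 - 14675)*((2 - 1)*((1/(-4 + 5) - 4)*6) + 25196) = -864*(1*((1/1 - 4)*6) + 25196) = -864*(1*((1 - 4)*6) + 25196) = -864*(1*(-3*6) + 25196) = -864*(1*(-18) + 25196) = -864*(-18 + 25196) = -864*25178 = -21753792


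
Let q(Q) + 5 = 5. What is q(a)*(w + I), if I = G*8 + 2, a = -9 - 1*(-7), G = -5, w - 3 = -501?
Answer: 0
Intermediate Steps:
w = -498 (w = 3 - 501 = -498)
a = -2 (a = -9 + 7 = -2)
I = -38 (I = -5*8 + 2 = -40 + 2 = -38)
q(Q) = 0 (q(Q) = -5 + 5 = 0)
q(a)*(w + I) = 0*(-498 - 38) = 0*(-536) = 0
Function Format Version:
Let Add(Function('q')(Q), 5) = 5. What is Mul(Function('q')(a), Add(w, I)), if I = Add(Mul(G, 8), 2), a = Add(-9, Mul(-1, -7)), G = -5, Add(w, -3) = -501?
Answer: 0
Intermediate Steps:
w = -498 (w = Add(3, -501) = -498)
a = -2 (a = Add(-9, 7) = -2)
I = -38 (I = Add(Mul(-5, 8), 2) = Add(-40, 2) = -38)
Function('q')(Q) = 0 (Function('q')(Q) = Add(-5, 5) = 0)
Mul(Function('q')(a), Add(w, I)) = Mul(0, Add(-498, -38)) = Mul(0, -536) = 0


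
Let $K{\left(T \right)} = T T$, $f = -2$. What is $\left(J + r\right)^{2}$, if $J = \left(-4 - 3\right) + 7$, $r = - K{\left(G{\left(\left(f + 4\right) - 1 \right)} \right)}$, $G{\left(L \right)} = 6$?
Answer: $1296$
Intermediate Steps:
$K{\left(T \right)} = T^{2}$
$r = -36$ ($r = - 6^{2} = \left(-1\right) 36 = -36$)
$J = 0$ ($J = \left(-4 - 3\right) + 7 = -7 + 7 = 0$)
$\left(J + r\right)^{2} = \left(0 - 36\right)^{2} = \left(-36\right)^{2} = 1296$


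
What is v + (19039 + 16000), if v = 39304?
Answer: 74343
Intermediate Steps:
v + (19039 + 16000) = 39304 + (19039 + 16000) = 39304 + 35039 = 74343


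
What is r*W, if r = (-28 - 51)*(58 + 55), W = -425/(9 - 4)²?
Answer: 151759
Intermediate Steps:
W = -17 (W = -425/(5²) = -425/25 = -425*1/25 = -17)
r = -8927 (r = -79*113 = -8927)
r*W = -8927*(-17) = 151759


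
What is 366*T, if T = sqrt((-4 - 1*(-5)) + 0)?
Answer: 366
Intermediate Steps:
T = 1 (T = sqrt((-4 + 5) + 0) = sqrt(1 + 0) = sqrt(1) = 1)
366*T = 366*1 = 366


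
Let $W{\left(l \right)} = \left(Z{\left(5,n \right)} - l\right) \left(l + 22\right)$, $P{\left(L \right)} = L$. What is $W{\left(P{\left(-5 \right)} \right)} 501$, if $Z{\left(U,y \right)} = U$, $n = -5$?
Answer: $85170$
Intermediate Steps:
$W{\left(l \right)} = \left(5 - l\right) \left(22 + l\right)$ ($W{\left(l \right)} = \left(5 - l\right) \left(l + 22\right) = \left(5 - l\right) \left(22 + l\right)$)
$W{\left(P{\left(-5 \right)} \right)} 501 = \left(110 - \left(-5\right)^{2} - -85\right) 501 = \left(110 - 25 + 85\right) 501 = 170 \cdot 501 = 85170$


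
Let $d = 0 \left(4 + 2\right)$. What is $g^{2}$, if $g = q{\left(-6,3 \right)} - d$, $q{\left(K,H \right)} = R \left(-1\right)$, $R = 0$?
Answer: $0$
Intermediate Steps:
$q{\left(K,H \right)} = 0$ ($q{\left(K,H \right)} = 0 \left(-1\right) = 0$)
$d = 0$ ($d = 0 \cdot 6 = 0$)
$g = 0$ ($g = 0 - 0 = 0 + 0 = 0$)
$g^{2} = 0^{2} = 0$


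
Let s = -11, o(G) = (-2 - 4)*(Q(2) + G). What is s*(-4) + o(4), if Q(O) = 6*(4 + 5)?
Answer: -304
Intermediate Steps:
Q(O) = 54 (Q(O) = 6*9 = 54)
o(G) = -324 - 6*G (o(G) = (-2 - 4)*(54 + G) = -6*(54 + G) = -324 - 6*G)
s*(-4) + o(4) = -11*(-4) + (-324 - 6*4) = 44 + (-324 - 24) = 44 - 348 = -304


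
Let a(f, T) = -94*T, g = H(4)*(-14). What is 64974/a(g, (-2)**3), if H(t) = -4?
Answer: 32487/376 ≈ 86.402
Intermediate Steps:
g = 56 (g = -4*(-14) = 56)
64974/a(g, (-2)**3) = 64974/((-94*(-2)**3)) = 64974/((-94*(-8))) = 64974/752 = 64974*(1/752) = 32487/376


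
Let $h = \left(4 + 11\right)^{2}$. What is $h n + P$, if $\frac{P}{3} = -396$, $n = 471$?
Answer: $104787$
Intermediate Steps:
$P = -1188$ ($P = 3 \left(-396\right) = -1188$)
$h = 225$ ($h = 15^{2} = 225$)
$h n + P = 225 \cdot 471 - 1188 = 105975 - 1188 = 104787$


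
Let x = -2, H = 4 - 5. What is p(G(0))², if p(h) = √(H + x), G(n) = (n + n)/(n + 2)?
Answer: -3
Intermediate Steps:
H = -1
G(n) = 2*n/(2 + n) (G(n) = (2*n)/(2 + n) = 2*n/(2 + n))
p(h) = I*√3 (p(h) = √(-1 - 2) = √(-3) = I*√3)
p(G(0))² = (I*√3)² = -3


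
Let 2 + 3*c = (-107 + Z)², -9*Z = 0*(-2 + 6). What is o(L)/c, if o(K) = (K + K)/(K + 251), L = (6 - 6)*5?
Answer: 0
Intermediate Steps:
Z = 0 (Z = -0*(-2 + 6) = -0*4 = -⅑*0 = 0)
L = 0 (L = 0*5 = 0)
o(K) = 2*K/(251 + K) (o(K) = (2*K)/(251 + K) = 2*K/(251 + K))
c = 11447/3 (c = -⅔ + (-107 + 0)²/3 = -⅔ + (⅓)*(-107)² = -⅔ + (⅓)*11449 = -⅔ + 11449/3 = 11447/3 ≈ 3815.7)
o(L)/c = (2*0/(251 + 0))/(11447/3) = (2*0/251)*(3/11447) = (2*0*(1/251))*(3/11447) = 0*(3/11447) = 0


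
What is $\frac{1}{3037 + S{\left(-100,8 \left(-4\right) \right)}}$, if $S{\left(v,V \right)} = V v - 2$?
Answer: $\frac{1}{6235} \approx 0.00016038$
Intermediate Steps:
$S{\left(v,V \right)} = -2 + V v$
$\frac{1}{3037 + S{\left(-100,8 \left(-4\right) \right)}} = \frac{1}{3037 - \left(2 - 8 \left(-4\right) \left(-100\right)\right)} = \frac{1}{3037 - -3198} = \frac{1}{3037 + \left(-2 + 3200\right)} = \frac{1}{3037 + 3198} = \frac{1}{6235}$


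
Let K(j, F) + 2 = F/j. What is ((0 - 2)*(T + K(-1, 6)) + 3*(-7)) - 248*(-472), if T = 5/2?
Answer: 117046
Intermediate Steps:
T = 5/2 (T = 5*(1/2) = 5/2 ≈ 2.5000)
K(j, F) = -2 + F/j
((0 - 2)*(T + K(-1, 6)) + 3*(-7)) - 248*(-472) = ((0 - 2)*(5/2 + (-2 + 6/(-1))) + 3*(-7)) - 248*(-472) = (-2*(5/2 + (-2 + 6*(-1))) - 21) + 117056 = (-2*(5/2 + (-2 - 6)) - 21) + 117056 = (-2*(5/2 - 8) - 21) + 117056 = (-2*(-11/2) - 21) + 117056 = (11 - 21) + 117056 = -10 + 117056 = 117046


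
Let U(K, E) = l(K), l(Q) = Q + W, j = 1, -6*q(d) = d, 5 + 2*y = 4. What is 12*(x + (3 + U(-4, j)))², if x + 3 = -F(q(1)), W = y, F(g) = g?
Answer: 676/3 ≈ 225.33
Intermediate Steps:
y = -½ (y = -5/2 + (½)*4 = -5/2 + 2 = -½ ≈ -0.50000)
q(d) = -d/6
W = -½ ≈ -0.50000
l(Q) = -½ + Q (l(Q) = Q - ½ = -½ + Q)
U(K, E) = -½ + K
x = -17/6 (x = -3 - (-1)/6 = -3 - 1*(-⅙) = -3 + ⅙ = -17/6 ≈ -2.8333)
12*(x + (3 + U(-4, j)))² = 12*(-17/6 + (3 + (-½ - 4)))² = 12*(-17/6 + (3 - 9/2))² = 12*(-17/6 - 3/2)² = 12*(-13/3)² = 12*(169/9) = 676/3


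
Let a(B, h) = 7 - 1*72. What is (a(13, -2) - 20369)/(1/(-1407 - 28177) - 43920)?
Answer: 604519456/1299329281 ≈ 0.46525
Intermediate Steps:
a(B, h) = -65 (a(B, h) = 7 - 72 = -65)
(a(13, -2) - 20369)/(1/(-1407 - 28177) - 43920) = (-65 - 20369)/(1/(-1407 - 28177) - 43920) = -20434/(1/(-29584) - 43920) = -20434/(-1/29584 - 43920) = -20434/(-1299329281/29584) = -20434*(-29584/1299329281) = 604519456/1299329281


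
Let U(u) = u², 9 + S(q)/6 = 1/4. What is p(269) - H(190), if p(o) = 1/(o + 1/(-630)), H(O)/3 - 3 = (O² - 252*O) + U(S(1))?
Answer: 18344852301/677876 ≈ 27062.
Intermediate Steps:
S(q) = -105/2 (S(q) = -54 + 6/4 = -54 + 6*(¼) = -54 + 3/2 = -105/2)
H(O) = 33111/4 - 756*O + 3*O² (H(O) = 9 + 3*((O² - 252*O) + (-105/2)²) = 9 + 3*((O² - 252*O) + 11025/4) = 9 + 3*(11025/4 + O² - 252*O) = 9 + (33075/4 - 756*O + 3*O²) = 33111/4 - 756*O + 3*O²)
p(o) = 1/(-1/630 + o) (p(o) = 1/(o - 1/630) = 1/(-1/630 + o))
p(269) - H(190) = 630/(-1 + 630*269) - (33111/4 - 756*190 + 3*190²) = 630/(-1 + 169470) - (33111/4 - 143640 + 3*36100) = 630/169469 - (33111/4 - 143640 + 108300) = 630*(1/169469) - 1*(-108249/4) = 630/169469 + 108249/4 = 18344852301/677876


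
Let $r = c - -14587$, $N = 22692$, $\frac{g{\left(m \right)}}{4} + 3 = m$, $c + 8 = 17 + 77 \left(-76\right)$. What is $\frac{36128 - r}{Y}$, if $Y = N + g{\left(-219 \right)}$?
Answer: $\frac{2282}{1817} \approx 1.2559$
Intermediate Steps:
$c = -5843$ ($c = -8 + \left(17 + 77 \left(-76\right)\right) = -8 + \left(17 - 5852\right) = -8 - 5835 = -5843$)
$g{\left(m \right)} = -12 + 4 m$
$r = 8744$ ($r = -5843 - -14587 = -5843 + 14587 = 8744$)
$Y = 21804$ ($Y = 22692 + \left(-12 + 4 \left(-219\right)\right) = 22692 - 888 = 21804$)
$\frac{36128 - r}{Y} = \frac{36128 - 8744}{21804} = \left(36128 - 8744\right) \frac{1}{21804} = 27384 \cdot \frac{1}{21804} = \frac{2282}{1817}$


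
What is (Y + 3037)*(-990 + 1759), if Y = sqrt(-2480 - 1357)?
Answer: 2335453 + 769*I*sqrt(3837) ≈ 2.3355e+6 + 47635.0*I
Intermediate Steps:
Y = I*sqrt(3837) (Y = sqrt(-3837) = I*sqrt(3837) ≈ 61.944*I)
(Y + 3037)*(-990 + 1759) = (I*sqrt(3837) + 3037)*(-990 + 1759) = (3037 + I*sqrt(3837))*769 = 2335453 + 769*I*sqrt(3837)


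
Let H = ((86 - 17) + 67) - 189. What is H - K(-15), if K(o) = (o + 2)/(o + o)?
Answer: -1603/30 ≈ -53.433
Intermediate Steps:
K(o) = (2 + o)/(2*o) (K(o) = (2 + o)/((2*o)) = (2 + o)*(1/(2*o)) = (2 + o)/(2*o))
H = -53 (H = (69 + 67) - 189 = 136 - 189 = -53)
H - K(-15) = -53 - (2 - 15)/(2*(-15)) = -53 - (-1)*(-13)/(2*15) = -53 - 1*13/30 = -53 - 13/30 = -1603/30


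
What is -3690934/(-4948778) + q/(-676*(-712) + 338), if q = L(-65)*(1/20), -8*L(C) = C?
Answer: 115157271031/154401873600 ≈ 0.74583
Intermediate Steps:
L(C) = -C/8
q = 13/32 (q = (-⅛*(-65))*(1/20) = 65*(1*(1/20))/8 = (65/8)*(1/20) = 13/32 ≈ 0.40625)
-3690934/(-4948778) + q/(-676*(-712) + 338) = -3690934/(-4948778) + 13/(32*(-676*(-712) + 338)) = -3690934*(-1/4948778) + 13/(32*(481312 + 338)) = 1845467/2474389 + (13/32)/481650 = 1845467/2474389 + (13/32)*(1/481650) = 1845467/2474389 + 1/1185600 = 115157271031/154401873600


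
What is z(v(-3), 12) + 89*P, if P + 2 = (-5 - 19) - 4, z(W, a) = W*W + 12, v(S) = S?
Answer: -2649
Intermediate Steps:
z(W, a) = 12 + W² (z(W, a) = W² + 12 = 12 + W²)
P = -30 (P = -2 + ((-5 - 19) - 4) = -2 + (-24 - 4) = -2 - 28 = -30)
z(v(-3), 12) + 89*P = (12 + (-3)²) + 89*(-30) = (12 + 9) - 2670 = 21 - 2670 = -2649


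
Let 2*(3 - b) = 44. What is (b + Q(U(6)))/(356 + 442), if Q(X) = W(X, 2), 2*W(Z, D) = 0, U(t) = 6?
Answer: -1/42 ≈ -0.023810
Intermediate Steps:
b = -19 (b = 3 - 1/2*44 = 3 - 22 = -19)
W(Z, D) = 0 (W(Z, D) = (1/2)*0 = 0)
Q(X) = 0
(b + Q(U(6)))/(356 + 442) = (-19 + 0)/(356 + 442) = -19/798 = -19*1/798 = -1/42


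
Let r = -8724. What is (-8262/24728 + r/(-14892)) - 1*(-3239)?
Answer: 49702184093/15343724 ≈ 3239.3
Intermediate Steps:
(-8262/24728 + r/(-14892)) - 1*(-3239) = (-8262/24728 - 8724/(-14892)) - 1*(-3239) = (-8262*1/24728 - 8724*(-1/14892)) + 3239 = (-4131/12364 + 727/1241) + 3239 = 3862057/15343724 + 3239 = 49702184093/15343724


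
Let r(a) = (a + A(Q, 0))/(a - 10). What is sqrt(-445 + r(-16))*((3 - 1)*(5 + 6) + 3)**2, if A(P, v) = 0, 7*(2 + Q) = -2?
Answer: 625*I*sqrt(75101)/13 ≈ 13175.0*I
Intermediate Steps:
Q = -16/7 (Q = -2 + (1/7)*(-2) = -2 - 2/7 = -16/7 ≈ -2.2857)
r(a) = a/(-10 + a) (r(a) = (a + 0)/(a - 10) = a/(-10 + a))
sqrt(-445 + r(-16))*((3 - 1)*(5 + 6) + 3)**2 = sqrt(-445 - 16/(-10 - 16))*((3 - 1)*(5 + 6) + 3)**2 = sqrt(-445 - 16/(-26))*(2*11 + 3)**2 = sqrt(-445 - 16*(-1/26))*(22 + 3)**2 = sqrt(-445 + 8/13)*25**2 = sqrt(-5777/13)*625 = (I*sqrt(75101)/13)*625 = 625*I*sqrt(75101)/13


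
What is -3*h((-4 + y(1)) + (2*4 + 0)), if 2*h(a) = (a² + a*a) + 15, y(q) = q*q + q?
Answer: -261/2 ≈ -130.50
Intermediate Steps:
y(q) = q + q² (y(q) = q² + q = q + q²)
h(a) = 15/2 + a² (h(a) = ((a² + a*a) + 15)/2 = ((a² + a²) + 15)/2 = (2*a² + 15)/2 = (15 + 2*a²)/2 = 15/2 + a²)
-3*h((-4 + y(1)) + (2*4 + 0)) = -3*(15/2 + ((-4 + 1*(1 + 1)) + (2*4 + 0))²) = -3*(15/2 + ((-4 + 1*2) + (8 + 0))²) = -3*(15/2 + ((-4 + 2) + 8)²) = -3*(15/2 + (-2 + 8)²) = -3*(15/2 + 6²) = -3*(15/2 + 36) = -3*87/2 = -261/2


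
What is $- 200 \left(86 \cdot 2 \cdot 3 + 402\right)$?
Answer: $-183600$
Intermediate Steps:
$- 200 \left(86 \cdot 2 \cdot 3 + 402\right) = - 200 \left(86 \cdot 6 + 402\right) = - 200 \left(516 + 402\right) = \left(-200\right) 918 = -183600$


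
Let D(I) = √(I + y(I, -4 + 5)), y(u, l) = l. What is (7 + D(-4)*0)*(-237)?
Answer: -1659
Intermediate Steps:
D(I) = √(1 + I) (D(I) = √(I + (-4 + 5)) = √(I + 1) = √(1 + I))
(7 + D(-4)*0)*(-237) = (7 + √(1 - 4)*0)*(-237) = (7 + √(-3)*0)*(-237) = (7 + (I*√3)*0)*(-237) = (7 + 0)*(-237) = 7*(-237) = -1659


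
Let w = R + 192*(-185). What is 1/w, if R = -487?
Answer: -1/36007 ≈ -2.7772e-5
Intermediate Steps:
w = -36007 (w = -487 + 192*(-185) = -487 - 35520 = -36007)
1/w = 1/(-36007) = -1/36007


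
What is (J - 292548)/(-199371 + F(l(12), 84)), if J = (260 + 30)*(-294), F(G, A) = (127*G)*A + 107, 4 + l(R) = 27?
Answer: -94452/11525 ≈ -8.1954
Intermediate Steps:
l(R) = 23 (l(R) = -4 + 27 = 23)
F(G, A) = 107 + 127*A*G (F(G, A) = 127*A*G + 107 = 107 + 127*A*G)
J = -85260 (J = 290*(-294) = -85260)
(J - 292548)/(-199371 + F(l(12), 84)) = (-85260 - 292548)/(-199371 + (107 + 127*84*23)) = -377808/(-199371 + (107 + 245364)) = -377808/(-199371 + 245471) = -377808/46100 = -377808*1/46100 = -94452/11525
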